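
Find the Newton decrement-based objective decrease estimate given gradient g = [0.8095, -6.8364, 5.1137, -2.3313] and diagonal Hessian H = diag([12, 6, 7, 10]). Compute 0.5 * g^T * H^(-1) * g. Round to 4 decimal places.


Step 1: H is diagonal, so H^(-1) * g = [0.0675, -1.1394, 0.7305, -0.2331].
Step 2: g^T H^(-1) g = sum_i g_i^2 / H_ii
  = (0.8095)^2/12 + (-6.8364)^2/6 + (5.1137)^2/7 + (-2.3313)^2/10
  = 0.0546 + 7.7894 + 3.7357 + 0.5435 = 12.1232
Step 3: Objective decrease = 0.5 * g^T H^(-1) g = 6.0616


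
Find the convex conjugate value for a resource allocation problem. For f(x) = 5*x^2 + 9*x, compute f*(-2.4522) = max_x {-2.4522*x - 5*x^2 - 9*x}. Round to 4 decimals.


f*(y) = sup_x {y*x - a*x^2 - b*x} = sup_x {(y-b)*x - a*x^2}
FOC: (y - b) - 2a*x = 0 => x* = (y - b)/(2a)
x* = (-2.4522 - 9)/(2*5) = -1.1452
f*(-2.4522) = (y-b)^2/(4a) = (-2.4522 - 9)^2/(4*5)
= 131.1529/20 = 6.5576


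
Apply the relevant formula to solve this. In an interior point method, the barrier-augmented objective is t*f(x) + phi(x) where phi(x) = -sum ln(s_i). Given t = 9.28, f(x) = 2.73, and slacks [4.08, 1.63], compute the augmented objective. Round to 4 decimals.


Step 1: Compute log-barrier.
ln values: [1.4061, 0.4886]
phi = -(1.4061 + 0.4886) = -1.8947
Step 2: Compute augmented objective.
t*f(x) = 9.28*2.73 = 25.3344
Total = 25.3344 - 1.8947 = 23.4397


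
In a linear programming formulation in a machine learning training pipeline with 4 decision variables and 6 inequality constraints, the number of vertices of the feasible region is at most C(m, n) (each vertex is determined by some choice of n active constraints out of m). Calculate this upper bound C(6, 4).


Each vertex corresponds to some choice of n active constraints out of m, so the number of vertices is at most C(m, n) = m! / (n!(m-n)!).
m = 6, n = 4
Numerator: 6 * 5 * 4 * 3
Denominator: 4! = 24
C(6, 4) = 15


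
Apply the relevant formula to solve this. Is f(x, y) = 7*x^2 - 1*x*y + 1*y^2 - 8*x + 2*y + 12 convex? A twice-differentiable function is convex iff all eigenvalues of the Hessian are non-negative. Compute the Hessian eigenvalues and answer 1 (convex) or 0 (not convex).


The Hessian of f(x,y) = 7*x^2 - 1*x*y + 1*y^2 - 8*x + 2*y + 12 is:
H = [[14, -1], [-1, 2]]
Trace = 14 + 2 = 16
Determinant = 14*2 - (-1)^2 = 27
Discriminant = (16)^2 - 4*27 = 148.0
Eigenvalues: lambda_1 = 1.9172, lambda_2 = 14.0828
The function is convex.

1


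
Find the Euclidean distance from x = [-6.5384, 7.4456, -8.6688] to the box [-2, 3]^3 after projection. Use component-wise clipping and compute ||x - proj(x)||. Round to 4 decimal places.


Project each component onto [-2, 3].
clip(-6.5384) = -2.0, clip(7.4456) = 3.0, clip(-8.6688) = -2.0
Projection = [-2.0, 3.0, -2.0]
Squared diffs: [20.5971, 19.7634, 44.4729]
Distance = sqrt(84.8334) = 9.2105


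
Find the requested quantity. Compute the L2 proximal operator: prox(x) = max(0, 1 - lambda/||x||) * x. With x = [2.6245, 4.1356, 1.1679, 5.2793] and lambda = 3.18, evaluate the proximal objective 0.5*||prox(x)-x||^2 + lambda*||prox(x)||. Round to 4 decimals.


Step 1: Compute ||x||.
||x|| = 7.2956
Step 2: Compute scaling factor.
scale = max(0, 1 - 3.18/7.2956) = 0.5641
Step 3: prox(x) = [1.4805, 2.333, 0.6588, 2.9782]
||prox(x)|| = 4.1156
Step 4: Proximal objective.
0.5*||prox-x||^2 = 5.0562
lambda*||prox|| = 13.0876
Total = 18.1439


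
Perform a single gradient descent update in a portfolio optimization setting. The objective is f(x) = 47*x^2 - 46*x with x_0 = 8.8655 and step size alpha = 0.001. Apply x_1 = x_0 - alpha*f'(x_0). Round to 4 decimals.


We compute the gradient at x_0 and apply the update.
f'(x) = 94*x - 46
f'(8.8655) = 94*8.8655 - 46 = 787.357
x_1 = 8.8655 - 0.001*787.357 = 8.0781


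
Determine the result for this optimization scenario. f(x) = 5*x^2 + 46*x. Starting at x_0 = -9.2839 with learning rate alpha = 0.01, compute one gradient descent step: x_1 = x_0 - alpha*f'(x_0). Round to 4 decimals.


We compute the gradient at x_0 and apply the update.
f'(x) = 10*x + 46
f'(-9.2839) = 10*-9.2839 + 46 = -46.839
x_1 = -9.2839 - 0.01*-46.839 = -8.8155


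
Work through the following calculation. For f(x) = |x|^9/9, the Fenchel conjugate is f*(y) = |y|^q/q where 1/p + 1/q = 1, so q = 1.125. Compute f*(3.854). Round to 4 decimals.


The conjugate exponent q satisfies 1/p + 1/q = 1.
p = 9, so q = 9/(9 - 1) = 1.125
|y|^q = 3.854^1.125 = 4.562
f*(3.854) = 4.562 / 1.125 = 4.0551


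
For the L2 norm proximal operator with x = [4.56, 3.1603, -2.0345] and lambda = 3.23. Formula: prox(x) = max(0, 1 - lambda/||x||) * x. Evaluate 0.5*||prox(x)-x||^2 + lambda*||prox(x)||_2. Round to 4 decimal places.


Step 1: Compute ||x||.
||x|| = 5.9093
Step 2: Compute scaling factor.
scale = max(0, 1 - 3.23/5.9093) = 0.4534
Step 3: prox(x) = [2.0675, 1.4329, -0.9225]
||prox(x)|| = 2.6793
Step 4: Proximal objective.
0.5*||prox-x||^2 = 5.2165
lambda*||prox|| = 8.6541
Total = 13.8707


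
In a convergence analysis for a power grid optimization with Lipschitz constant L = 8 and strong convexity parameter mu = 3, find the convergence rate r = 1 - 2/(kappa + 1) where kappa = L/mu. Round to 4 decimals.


Step 1: Compute the condition number.
kappa = L/mu = 8/3 = 2.6667
Step 2: Compute the convergence rate.
r = 1 - 2/(kappa + 1) = 1 - 2*mu/(L + mu) = (L - mu)/(L + mu) = 5/11 = 0.4545


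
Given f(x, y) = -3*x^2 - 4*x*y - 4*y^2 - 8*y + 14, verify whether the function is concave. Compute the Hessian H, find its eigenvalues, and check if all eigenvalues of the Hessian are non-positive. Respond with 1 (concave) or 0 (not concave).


The Hessian of f(x,y) = -3*x^2 - 4*x*y - 4*y^2 - 8*y + 14 is:
H = [[-6, -4], [-4, -8]]
Trace = -6 - 8 = -14
Determinant = -6*-8 - (-4)^2 = 32
Discriminant = (-14)^2 - 4*32 = 68.0
Eigenvalues: lambda_1 = -11.1231, lambda_2 = -2.8769
The function is concave.

1


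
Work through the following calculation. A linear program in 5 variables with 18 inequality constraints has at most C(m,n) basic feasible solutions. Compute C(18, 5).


Each vertex corresponds to some choice of n active constraints out of m, so the number of vertices is at most C(m, n) = m! / (n!(m-n)!).
m = 18, n = 5
Numerator: 18 * 17 * 16 * 15 * 14
Denominator: 5! = 120
C(18, 5) = 8568


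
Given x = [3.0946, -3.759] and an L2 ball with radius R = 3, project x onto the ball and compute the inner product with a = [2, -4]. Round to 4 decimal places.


Step 1: Compute ||x|| (intermediates to 6 decimals).
||x|| = sqrt(3.0946^2 + (-3.759)^2) = 4.868945
Step 2: Project.
Since ||x|| > R, scale = R/||x|| = 3/4.868945 = 0.61615, proj(x) = scale * x
proj(x) = [1.906738, -2.316108]
Step 3: Dot product.
a^T * proj(x) = 2*1.906738 - 4*(-2.316108) = 13.0779


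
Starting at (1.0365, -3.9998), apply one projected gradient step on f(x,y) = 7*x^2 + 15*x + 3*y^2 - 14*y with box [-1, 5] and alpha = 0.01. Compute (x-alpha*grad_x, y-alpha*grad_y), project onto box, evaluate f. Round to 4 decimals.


Step 1: Compute gradient at (1.0365, -3.9998).
grad_x = 2*7*1.0365 + 15 = 29.511
grad_y = 2*3*-3.9998 - 14 = -37.9988
Step 2: Gradient step.
x_raw = 1.0365 - 0.01*29.511 = 0.7414
y_raw = -3.9998 - 0.01*-37.9988 = -3.6198
Step 3: Project onto [-1, 5].
x_proj = clip(0.7414) = 0.7414
y_proj = clip(-3.6198) = -1.0
Step 4: Evaluate f.
f(0.7414, -1.0) = 31.9685


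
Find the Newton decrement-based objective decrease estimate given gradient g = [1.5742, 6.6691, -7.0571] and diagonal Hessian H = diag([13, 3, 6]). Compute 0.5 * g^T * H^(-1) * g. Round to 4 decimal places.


Step 1: H is diagonal, so H^(-1) * g = [0.1211, 2.223, -1.1762].
Step 2: g^T H^(-1) g = sum_i g_i^2 / H_ii
  = (1.5742)^2/13 + (6.6691)^2/3 + (-7.0571)^2/6
  = 0.1906 + 14.8256 + 8.3004 = 23.3167
Step 3: Objective decrease = 0.5 * g^T H^(-1) g = 11.6583


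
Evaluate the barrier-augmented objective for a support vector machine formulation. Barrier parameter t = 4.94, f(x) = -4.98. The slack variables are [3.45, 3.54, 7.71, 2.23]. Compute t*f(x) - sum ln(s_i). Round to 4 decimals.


Step 1: Compute log-barrier.
ln values: [1.2384, 1.2641, 2.0425, 0.802]
phi = -(1.2384 + 1.2641 + 2.0425 + 0.802) = -5.347
Step 2: Compute augmented objective.
t*f(x) = 4.94*-4.98 = -24.6012
Total = -24.6012 - 5.347 = -29.9482


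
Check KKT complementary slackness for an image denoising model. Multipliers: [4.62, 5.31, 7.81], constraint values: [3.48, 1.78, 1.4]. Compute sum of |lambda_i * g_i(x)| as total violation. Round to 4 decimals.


KKT complementary slackness check:
lambda_1 * g_1 = 4.62 * 3.48 = 16.0776
lambda_2 * g_2 = 5.31 * 1.78 = 9.4518
lambda_3 * g_3 = 7.81 * 1.4 = 10.934
Total violation = 16.0776 + 9.4518 + 10.934 = 36.4634


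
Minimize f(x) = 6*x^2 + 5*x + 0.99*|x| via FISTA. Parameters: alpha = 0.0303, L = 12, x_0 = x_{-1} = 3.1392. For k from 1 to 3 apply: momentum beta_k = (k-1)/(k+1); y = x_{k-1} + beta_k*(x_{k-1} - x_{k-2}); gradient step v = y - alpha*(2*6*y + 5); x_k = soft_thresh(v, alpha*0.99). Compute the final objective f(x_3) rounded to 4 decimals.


FISTA on f(x) = 6*x^2 + 5*x + 0.99*|x|
L = 12, alpha = 0.0303
Iteration 1: beta = 0.0, y = 3.1392 + 0.0*(3.1392 - 3.1392) = 3.1392
  grad(y) = 42.6704, v = y - alpha*grad = 1.8463
  prox(v) = soft_thresh(1.8463, 0.03) = 1.8163
Iteration 2: beta = 0.3333, y = 1.8163 + 0.3333*(1.8163 - 3.1392) = 1.3753
  grad(y) = 21.5038, v = y - alpha*grad = 0.7238
  prox(v) = soft_thresh(0.7238, 0.03) = 0.6938
Iteration 3: beta = 0.5, y = 0.6938 + 0.5*(0.6938 - 1.8163) = 0.1325
  grad(y) = 6.5899, v = y - alpha*grad = -0.0672
  prox(v) = soft_thresh(-0.0672, 0.03) = -0.0372
f(x_3) = 6*(-0.0372)^2 + 5*(-0.0372) + 0.99*|-0.0372| = -0.1408


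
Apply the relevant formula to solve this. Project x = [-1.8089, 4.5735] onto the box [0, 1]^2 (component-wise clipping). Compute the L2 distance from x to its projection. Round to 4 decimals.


Project each component onto [0, 1].
clip(-1.8089) = 0.0, clip(4.5735) = 1.0
Projection = [0.0, 1.0]
Squared diffs: [3.2721, 12.7699]
Distance = sqrt(16.042) = 4.0052


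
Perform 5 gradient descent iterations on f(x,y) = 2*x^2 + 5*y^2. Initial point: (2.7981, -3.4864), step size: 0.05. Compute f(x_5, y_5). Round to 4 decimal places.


Gradient descent on f(x,y) = 2*x^2 + 5*y^2.
Starting point: (2.7981, -3.4864), alpha = 0.05
Step 1: grad_x = 2*2*2.7981 = 11.1924, grad_y = 2*5*-3.4864 = -34.864
  x_1 = 2.7981 - 0.05*11.1924 = 2.2385
  y_1 = -3.4864 - 0.05*-34.864 = -1.7432
Step 2: grad_x = 2*2*2.2385 = 8.9539, grad_y = 2*5*-1.7432 = -17.432
  x_2 = 2.2385 - 0.05*8.9539 = 1.7908
  y_2 = -1.7432 - 0.05*-17.432 = -0.8716
Step 3: grad_x = 2*2*1.7908 = 7.1631, grad_y = 2*5*-0.8716 = -8.716
  x_3 = 1.7908 - 0.05*7.1631 = 1.4326
  y_3 = -0.8716 - 0.05*-8.716 = -0.4358
Step 4: grad_x = 2*2*1.4326 = 5.7305, grad_y = 2*5*-0.4358 = -4.358
  x_4 = 1.4326 - 0.05*5.7305 = 1.1461
  y_4 = -0.4358 - 0.05*-4.358 = -0.2179
Step 5: grad_x = 2*2*1.1461 = 4.5844, grad_y = 2*5*-0.2179 = -2.179
  x_5 = 1.1461 - 0.05*4.5844 = 0.9169
  y_5 = -0.2179 - 0.05*-2.179 = -0.109
f(0.9169, -0.109) = 2*0.9169^2 + 5*(-0.109)^2 = 1.7407


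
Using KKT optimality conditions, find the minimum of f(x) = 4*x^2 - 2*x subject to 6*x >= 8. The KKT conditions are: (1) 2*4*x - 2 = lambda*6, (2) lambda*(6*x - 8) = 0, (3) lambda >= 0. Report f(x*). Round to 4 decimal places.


Step 1: Try lambda = 0 (constraint inactive).
x_unc = 2/(2*4) = 0.25
Check: 6*0.25 = 1.5 < 8 -- violated!
Step 2: Constraint must be active: 6*x = 8
x* = 8/6 = 4/3 = 1.3333 (rounded; the exact value 4/3 is used below)
lambda = (2*4*(4/3) - 2)/6 = 1.4444
Step 3: Compute optimal value.
f(x*) = 4*(4/3)^2 - 2*(4/3) = 4.4444


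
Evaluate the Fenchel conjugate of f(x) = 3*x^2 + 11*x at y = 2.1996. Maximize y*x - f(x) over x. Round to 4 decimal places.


f*(y) = sup_x {y*x - a*x^2 - b*x} = sup_x {(y-b)*x - a*x^2}
FOC: (y - b) - 2a*x = 0 => x* = (y - b)/(2a)
x* = (2.1996 - 11)/(2*3) = -1.4667
f*(2.1996) = (y-b)^2/(4a) = (2.1996 - 11)^2/(4*3)
= 77.447/12 = 6.4539


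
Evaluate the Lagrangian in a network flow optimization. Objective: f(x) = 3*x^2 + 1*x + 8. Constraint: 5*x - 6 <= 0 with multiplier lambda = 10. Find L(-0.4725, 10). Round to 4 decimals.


Step 1: Evaluate f(x).
f(-0.4725) = 3*(-0.4725)^2 + 1*(-0.4725) + 8 = 8.1973
Step 2: Evaluate g(x).
g(-0.4725) = 5*-0.4725 - 6 = -8.3625
Step 3: Compute Lagrangian.
L = 8.1973 + 10*-8.3625 = -75.4277


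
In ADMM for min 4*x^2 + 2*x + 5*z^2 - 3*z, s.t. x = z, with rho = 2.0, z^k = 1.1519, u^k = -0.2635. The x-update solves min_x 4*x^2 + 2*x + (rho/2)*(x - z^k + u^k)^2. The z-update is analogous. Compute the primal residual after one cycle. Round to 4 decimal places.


ADMM iteration with rho = 2.0, z^k = 1.1519, u^k = -0.2635
Step 1: x-update.
Minimize 4*x^2 + 2*x + (2.0/2)*(x - 1.1519 - 0.2635)^2
FOC: (2*4 + 2.0)*x = -2 + 2.0*(1.1519 + 0.2635)
x^{k+1} = 0.0831
Step 2: z-update.
Minimize 5*z^2 - 3*z + (2.0/2)*(0.0831 - z - 0.2635)^2
FOC: (2*5 + 2.0)*z = 3 + 2.0*(0.0831 - 0.2635)
z^{k+1} = 0.2199
Step 3: u-update.
u^{k+1} = -0.2635 + 0.0831 - 0.2199 = -0.4004
Step 4: Primal residual = |0.0831 - 0.2199| = 0.1369


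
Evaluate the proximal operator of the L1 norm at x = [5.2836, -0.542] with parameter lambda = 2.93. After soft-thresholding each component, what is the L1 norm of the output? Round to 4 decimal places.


Soft-thresholding with lambda = 2.93:
prox(5.2836) = sign(5.2836)*max(|5.2836| - 2.93, 0) = 2.3536
prox(-0.542) = sign(-0.542)*max(|-0.542| - 2.93, 0) = 0.0
prox(x) = [2.3536, 0.0]
||prox(x)||_1 = 2.3536 + 0.0 = 2.3536


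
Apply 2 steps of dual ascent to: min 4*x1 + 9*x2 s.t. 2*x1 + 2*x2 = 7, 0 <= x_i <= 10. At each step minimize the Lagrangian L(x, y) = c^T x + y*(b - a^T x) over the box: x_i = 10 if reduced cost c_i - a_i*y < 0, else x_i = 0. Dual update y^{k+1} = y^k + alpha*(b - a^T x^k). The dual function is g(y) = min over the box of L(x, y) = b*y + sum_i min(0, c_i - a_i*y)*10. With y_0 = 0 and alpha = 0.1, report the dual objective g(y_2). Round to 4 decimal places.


Dual ascent for LP: min 4*x1 + 9*x2, 2*x1 + 2*x2 = 7, 0 <= x_i <= 10
Step 1: y^k = 0.0, reduced costs: (4.0, 9.0)
  x^k = (0.0, 0.0), subgradient = b - a^T x = 7.0
  y^{k+1} = 0.0 + 0.1*7.0 = 0.7
Step 2: y^k = 0.7, reduced costs: (2.6, 7.6)
  x^k = (0.0, 0.0), subgradient = b - a^T x = 7.0
  y^{k+1} = 0.7 + 0.1*7.0 = 1.4
Dual objective at y_2 = 1.4: reduced costs (1.2, 6.2), box minimizer x = (0.0, 0.0)
g(y_2) = b*y + (c1 - a1*y)*x1 + (c2 - a2*y)*x2 = 7*1.4 + 1.2*0.0 + 6.2*0.0 = 9.8 + 0.0 + 0.0 = 9.8


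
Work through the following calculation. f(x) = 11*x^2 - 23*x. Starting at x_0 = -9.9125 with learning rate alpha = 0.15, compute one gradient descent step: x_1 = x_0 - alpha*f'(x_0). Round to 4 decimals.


We compute the gradient at x_0 and apply the update.
f'(x) = 22*x - 23
f'(-9.9125) = 22*-9.9125 - 23 = -241.075
x_1 = -9.9125 - 0.15*-241.075 = 26.2488


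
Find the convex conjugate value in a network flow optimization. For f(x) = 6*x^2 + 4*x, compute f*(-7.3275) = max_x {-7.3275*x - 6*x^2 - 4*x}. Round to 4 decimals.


f*(y) = sup_x {y*x - a*x^2 - b*x} = sup_x {(y-b)*x - a*x^2}
FOC: (y - b) - 2a*x = 0 => x* = (y - b)/(2a)
x* = (-7.3275 - 4)/(2*6) = -0.944
f*(-7.3275) = (y-b)^2/(4a) = (-7.3275 - 4)^2/(4*6)
= 128.3123/24 = 5.3463


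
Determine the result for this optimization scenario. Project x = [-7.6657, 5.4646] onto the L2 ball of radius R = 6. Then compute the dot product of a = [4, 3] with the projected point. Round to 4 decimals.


Step 1: Compute ||x|| (intermediates to 6 decimals).
||x|| = sqrt((-7.6657)^2 + 5.4646^2) = 9.414075
Step 2: Project.
Since ||x|| > R, scale = R/||x|| = 6/9.414075 = 0.637344, proj(x) = scale * x
proj(x) = [-4.885688, 3.48283]
Step 3: Dot product.
a^T * proj(x) = 4*(-4.885688) + 3*3.48283 = -9.0943


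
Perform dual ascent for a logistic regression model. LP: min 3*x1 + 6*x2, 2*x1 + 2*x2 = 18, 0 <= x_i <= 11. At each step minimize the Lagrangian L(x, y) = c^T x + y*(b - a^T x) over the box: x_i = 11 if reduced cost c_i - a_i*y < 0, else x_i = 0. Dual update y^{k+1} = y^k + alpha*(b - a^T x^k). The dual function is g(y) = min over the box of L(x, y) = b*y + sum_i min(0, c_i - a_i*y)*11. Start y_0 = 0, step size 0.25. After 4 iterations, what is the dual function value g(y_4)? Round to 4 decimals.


Dual ascent for LP: min 3*x1 + 6*x2, 2*x1 + 2*x2 = 18, 0 <= x_i <= 11
Step 1: y^k = 0.0, reduced costs: (3.0, 6.0)
  x^k = (0.0, 0.0), subgradient = b - a^T x = 18.0
  y^{k+1} = 0.0 + 0.25*18.0 = 4.5
Step 2: y^k = 4.5, reduced costs: (-6.0, -3.0)
  x^k = (11.0, 11.0), subgradient = b - a^T x = -26.0
  y^{k+1} = 4.5 + 0.25*-26.0 = -2.0
Step 3: y^k = -2.0, reduced costs: (7.0, 10.0)
  x^k = (0.0, 0.0), subgradient = b - a^T x = 18.0
  y^{k+1} = -2.0 + 0.25*18.0 = 2.5
Step 4: y^k = 2.5, reduced costs: (-2.0, 1.0)
  x^k = (11.0, 0.0), subgradient = b - a^T x = -4.0
  y^{k+1} = 2.5 + 0.25*-4.0 = 1.5
Dual objective at y_4 = 1.5: reduced costs (0.0, 3.0), box minimizer x = (0.0, 0.0)
g(y_4) = b*y + (c1 - a1*y)*x1 + (c2 - a2*y)*x2 = 18*1.5 + 0.0*0.0 + 3.0*0.0 = 27.0 + 0.0 + 0.0 = 27.0


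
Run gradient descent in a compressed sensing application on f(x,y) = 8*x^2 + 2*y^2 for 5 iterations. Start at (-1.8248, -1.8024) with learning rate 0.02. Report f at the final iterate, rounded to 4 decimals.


Gradient descent on f(x,y) = 8*x^2 + 2*y^2.
Starting point: (-1.8248, -1.8024), alpha = 0.02
Step 1: grad_x = 2*8*-1.8248 = -29.1968, grad_y = 2*2*-1.8024 = -7.2096
  x_1 = -1.8248 - 0.02*-29.1968 = -1.2409
  y_1 = -1.8024 - 0.02*-7.2096 = -1.6582
Step 2: grad_x = 2*8*-1.2409 = -19.8538, grad_y = 2*2*-1.6582 = -6.6328
  x_2 = -1.2409 - 0.02*-19.8538 = -0.8438
  y_2 = -1.6582 - 0.02*-6.6328 = -1.5256
Step 3: grad_x = 2*8*-0.8438 = -13.5006, grad_y = 2*2*-1.5256 = -6.1022
  x_3 = -0.8438 - 0.02*-13.5006 = -0.5738
  y_3 = -1.5256 - 0.02*-6.1022 = -1.4035
Step 4: grad_x = 2*8*-0.5738 = -9.1804, grad_y = 2*2*-1.4035 = -5.614
  x_4 = -0.5738 - 0.02*-9.1804 = -0.3902
  y_4 = -1.4035 - 0.02*-5.614 = -1.2912
Step 5: grad_x = 2*8*-0.3902 = -6.2427, grad_y = 2*2*-1.2912 = -5.1649
  x_5 = -0.3902 - 0.02*-6.2427 = -0.2653
  y_5 = -1.2912 - 0.02*-5.1649 = -1.1879
f(-0.2653, -1.1879) = 8*(-0.2653)^2 + 2*(-1.1879)^2 = 3.3855


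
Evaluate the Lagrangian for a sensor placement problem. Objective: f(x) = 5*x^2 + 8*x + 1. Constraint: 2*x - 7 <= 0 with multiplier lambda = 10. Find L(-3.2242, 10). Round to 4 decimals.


Step 1: Evaluate f(x).
f(-3.2242) = 5*(-3.2242)^2 + 8*(-3.2242) + 1 = 27.1837
Step 2: Evaluate g(x).
g(-3.2242) = 2*-3.2242 - 7 = -13.4484
Step 3: Compute Lagrangian.
L = 27.1837 + 10*-13.4484 = -107.3003


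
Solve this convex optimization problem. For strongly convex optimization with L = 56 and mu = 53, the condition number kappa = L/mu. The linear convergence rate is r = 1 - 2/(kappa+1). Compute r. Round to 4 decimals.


Step 1: Compute the condition number.
kappa = L/mu = 56/53 = 1.0566
Step 2: Compute the convergence rate.
r = 1 - 2/(kappa + 1) = 1 - 2*mu/(L + mu) = (L - mu)/(L + mu) = 3/109 = 0.0275


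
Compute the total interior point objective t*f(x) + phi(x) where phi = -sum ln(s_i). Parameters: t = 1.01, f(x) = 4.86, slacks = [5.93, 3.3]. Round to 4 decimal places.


Step 1: Compute log-barrier.
ln values: [1.78, 1.1939]
phi = -(1.78 + 1.1939) = -2.9739
Step 2: Compute augmented objective.
t*f(x) = 1.01*4.86 = 4.9086
Total = 4.9086 - 2.9739 = 1.9347


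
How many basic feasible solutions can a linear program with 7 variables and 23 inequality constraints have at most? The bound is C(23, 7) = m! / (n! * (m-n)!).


Each vertex corresponds to some choice of n active constraints out of m, so the number of vertices is at most C(m, n) = m! / (n!(m-n)!).
m = 23, n = 7
Numerator: 23 * 22 * 21 * 20 * 19 * 18 * 17
Denominator: 7! = 5040
C(23, 7) = 245157


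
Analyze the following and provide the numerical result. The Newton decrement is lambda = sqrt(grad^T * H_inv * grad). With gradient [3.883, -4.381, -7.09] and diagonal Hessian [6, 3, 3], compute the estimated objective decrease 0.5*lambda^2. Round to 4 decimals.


Step 1: H is diagonal, so H^(-1) * g = [0.6472, -1.4603, -2.3633].
Step 2: g^T H^(-1) g = sum_i g_i^2 / H_ii
  = (3.883)^2/6 + (-4.381)^2/3 + (-7.09)^2/3
  = 2.5129 + 6.3977 + 16.756 = 25.6667
Step 3: Objective decrease = 0.5 * g^T H^(-1) g = 12.8334


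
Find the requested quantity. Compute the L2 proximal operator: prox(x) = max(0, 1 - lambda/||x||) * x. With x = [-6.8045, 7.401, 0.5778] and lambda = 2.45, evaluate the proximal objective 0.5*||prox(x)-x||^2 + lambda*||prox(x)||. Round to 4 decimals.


Step 1: Compute ||x||.
||x|| = 10.0702
Step 2: Compute scaling factor.
scale = max(0, 1 - 2.45/10.0702) = 0.7567
Step 3: prox(x) = [-5.149, 5.6004, 0.4372]
||prox(x)|| = 7.6202
Step 4: Proximal objective.
0.5*||prox-x||^2 = 3.0013
lambda*||prox|| = 18.6695
Total = 21.6709


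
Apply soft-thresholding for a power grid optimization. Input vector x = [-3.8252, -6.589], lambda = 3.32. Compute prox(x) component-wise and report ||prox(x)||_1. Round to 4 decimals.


Soft-thresholding with lambda = 3.32:
prox(-3.8252) = sign(-3.8252)*max(|-3.8252| - 3.32, 0) = -0.5052
prox(-6.589) = sign(-6.589)*max(|-6.589| - 3.32, 0) = -3.269
prox(x) = [-0.5052, -3.269]
||prox(x)||_1 = 0.5052 + 3.269 = 3.7742


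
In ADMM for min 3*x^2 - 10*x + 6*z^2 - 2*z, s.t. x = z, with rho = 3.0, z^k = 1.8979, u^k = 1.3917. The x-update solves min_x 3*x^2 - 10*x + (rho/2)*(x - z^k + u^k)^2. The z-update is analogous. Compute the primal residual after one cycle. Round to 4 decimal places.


ADMM iteration with rho = 3.0, z^k = 1.8979, u^k = 1.3917
Step 1: x-update.
Minimize 3*x^2 - 10*x + (3.0/2)*(x - 1.8979 + 1.3917)^2
FOC: (2*3 + 3.0)*x = 10 + 3.0*(1.8979 - 1.3917)
x^{k+1} = 1.2798
Step 2: z-update.
Minimize 6*z^2 - 2*z + (3.0/2)*(1.2798 - z + 1.3917)^2
FOC: (2*6 + 3.0)*z = 2 + 3.0*(1.2798 + 1.3917)
z^{k+1} = 0.6676
Step 3: u-update.
u^{k+1} = 1.3917 + 1.2798 - 0.6676 = 2.0039
Step 4: Primal residual = |1.2798 - 0.6676| = 0.6122


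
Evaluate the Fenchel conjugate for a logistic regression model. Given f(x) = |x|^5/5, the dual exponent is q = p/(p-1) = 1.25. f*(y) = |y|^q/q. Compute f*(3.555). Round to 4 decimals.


The conjugate exponent q satisfies 1/p + 1/q = 1.
p = 5, so q = 5/(5 - 1) = 1.25
|y|^q = 3.555^1.25 = 4.8815
f*(3.555) = 4.8815 / 1.25 = 3.9052


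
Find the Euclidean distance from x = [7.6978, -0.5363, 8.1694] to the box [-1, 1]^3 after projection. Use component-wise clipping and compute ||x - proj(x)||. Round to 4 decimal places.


Project each component onto [-1, 1].
clip(7.6978) = 1.0, clip(-0.5363) = -0.5363, clip(8.1694) = 1.0
Projection = [1.0, -0.5363, 1.0]
Squared diffs: [44.8605, 0.0, 51.4003]
Distance = sqrt(96.2608) = 9.8113


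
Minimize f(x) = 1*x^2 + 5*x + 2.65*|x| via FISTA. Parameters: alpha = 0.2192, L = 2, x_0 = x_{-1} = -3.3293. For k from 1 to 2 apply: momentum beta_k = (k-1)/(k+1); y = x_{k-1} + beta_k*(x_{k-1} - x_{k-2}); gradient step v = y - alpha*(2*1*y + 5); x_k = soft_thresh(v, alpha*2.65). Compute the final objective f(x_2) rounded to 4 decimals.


FISTA on f(x) = 1*x^2 + 5*x + 2.65*|x|
L = 2, alpha = 0.2192
Iteration 1: beta = 0.0, y = -3.3293 + 0.0*(-3.3293 + 3.3293) = -3.3293
  grad(y) = -1.6586, v = y - alpha*grad = -2.9657
  prox(v) = soft_thresh(-2.9657, 0.5809) = -2.3849
Iteration 2: beta = 0.3333, y = -2.3849 + 0.3333*(-2.3849 + 3.3293) = -2.07
  grad(y) = 0.8599, v = y - alpha*grad = -2.2585
  prox(v) = soft_thresh(-2.2585, 0.5809) = -1.6777
f(x_2) = 1*(-1.6777)^2 + 5*(-1.6777) + 2.65*|-1.6777| = -1.128


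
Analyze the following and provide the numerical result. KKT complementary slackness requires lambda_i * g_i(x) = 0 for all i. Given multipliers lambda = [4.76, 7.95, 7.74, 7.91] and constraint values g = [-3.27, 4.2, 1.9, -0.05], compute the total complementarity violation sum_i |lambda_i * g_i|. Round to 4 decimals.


KKT complementary slackness check:
lambda_1 * g_1 = 4.76 * -3.27 = -15.5652
lambda_2 * g_2 = 7.95 * 4.2 = 33.39
lambda_3 * g_3 = 7.74 * 1.9 = 14.706
lambda_4 * g_4 = 7.91 * -0.05 = -0.3955
Total violation = 15.5652 + 33.39 + 14.706 + 0.3955 = 64.0567


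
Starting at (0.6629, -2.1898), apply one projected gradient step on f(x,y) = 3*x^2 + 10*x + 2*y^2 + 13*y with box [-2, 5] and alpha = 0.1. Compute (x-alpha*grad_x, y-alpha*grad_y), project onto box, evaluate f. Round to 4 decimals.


Step 1: Compute gradient at (0.6629, -2.1898).
grad_x = 2*3*0.6629 + 10 = 13.9774
grad_y = 2*2*-2.1898 + 13 = 4.2408
Step 2: Gradient step.
x_raw = 0.6629 - 0.1*13.9774 = -0.7348
y_raw = -2.1898 - 0.1*4.2408 = -2.6139
Step 3: Project onto [-2, 5].
x_proj = clip(-0.7348) = -0.7348
y_proj = clip(-2.6139) = -2.0
Step 4: Evaluate f.
f(-0.7348, -2.0) = -23.7284


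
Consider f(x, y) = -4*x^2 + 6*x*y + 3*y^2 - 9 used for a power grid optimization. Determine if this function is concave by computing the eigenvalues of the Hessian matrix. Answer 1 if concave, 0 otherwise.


The Hessian of f(x,y) = -4*x^2 + 6*x*y + 3*y^2 - 9 is:
H = [[-8, 6], [6, 6]]
Trace = -8 + 6 = -2
Determinant = -8*6 - (6)^2 = -84
Discriminant = (-2)^2 - 4*-84 = 340.0
Eigenvalues: lambda_1 = -10.2195, lambda_2 = 8.2195
The function is not concave.

0


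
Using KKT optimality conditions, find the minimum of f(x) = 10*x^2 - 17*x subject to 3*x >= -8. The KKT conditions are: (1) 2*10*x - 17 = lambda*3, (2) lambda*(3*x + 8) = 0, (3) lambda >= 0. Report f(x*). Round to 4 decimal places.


Step 1: Try lambda = 0 (constraint inactive).
Stationarity: 2*10*x - 17 = 0
x* = 17/(2*10) = 0.85
Check constraint: 3*0.85 = 2.55 >= -8 -- satisfied.
Step 2: Compute optimal value.
f(x*) = 10*0.85^2 - 17*0.85 = -7.225


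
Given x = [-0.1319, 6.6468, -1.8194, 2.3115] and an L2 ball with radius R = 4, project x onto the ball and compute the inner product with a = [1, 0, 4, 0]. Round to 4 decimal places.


Step 1: Compute ||x|| (intermediates to 6 decimals).
||x|| = sqrt((-0.1319)^2 + 6.6468^2 + (-1.8194)^2 + 2.3115^2) = 7.269842
Step 2: Project.
Since ||x|| > R, scale = R/||x|| = 4/7.269842 = 0.550218, proj(x) = scale * x
proj(x) = [-0.072574, 3.657189, -1.001067, 1.271829]
Step 3: Dot product.
a^T * proj(x) = 1*(-0.072574) + 0*3.657189 + 4*(-1.001067) + 0*1.271829 = -4.0768


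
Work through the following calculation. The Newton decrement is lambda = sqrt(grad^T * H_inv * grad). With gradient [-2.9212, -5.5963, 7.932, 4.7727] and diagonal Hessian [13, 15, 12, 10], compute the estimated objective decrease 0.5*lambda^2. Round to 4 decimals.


Step 1: H is diagonal, so H^(-1) * g = [-0.2247, -0.3731, 0.661, 0.4773].
Step 2: g^T H^(-1) g = sum_i g_i^2 / H_ii
  = (-2.9212)^2/13 + (-5.5963)^2/15 + (7.932)^2/12 + (4.7727)^2/10
  = 0.6564 + 2.0879 + 5.2431 + 2.2779 = 10.2652
Step 3: Objective decrease = 0.5 * g^T H^(-1) g = 5.1326


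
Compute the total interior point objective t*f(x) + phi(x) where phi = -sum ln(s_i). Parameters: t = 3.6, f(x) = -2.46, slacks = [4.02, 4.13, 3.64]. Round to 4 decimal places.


Step 1: Compute log-barrier.
ln values: [1.3913, 1.4183, 1.292]
phi = -(1.3913 + 1.4183 + 1.292) = -4.1015
Step 2: Compute augmented objective.
t*f(x) = 3.6*-2.46 = -8.856
Total = -8.856 - 4.1015 = -12.9575


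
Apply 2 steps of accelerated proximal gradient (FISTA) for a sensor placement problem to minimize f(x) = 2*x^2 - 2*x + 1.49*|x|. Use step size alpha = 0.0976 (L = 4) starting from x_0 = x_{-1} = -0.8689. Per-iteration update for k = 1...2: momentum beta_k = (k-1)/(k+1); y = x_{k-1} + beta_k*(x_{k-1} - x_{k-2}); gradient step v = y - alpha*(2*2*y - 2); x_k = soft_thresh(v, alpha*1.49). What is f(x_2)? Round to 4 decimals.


FISTA on f(x) = 2*x^2 - 2*x + 1.49*|x|
L = 4, alpha = 0.0976
Iteration 1: beta = 0.0, y = -0.8689 + 0.0*(-0.8689 + 0.8689) = -0.8689
  grad(y) = -5.4756, v = y - alpha*grad = -0.3345
  prox(v) = soft_thresh(-0.3345, 0.1454) = -0.1891
Iteration 2: beta = 0.3333, y = -0.1891 + 0.3333*(-0.1891 + 0.8689) = 0.0376
  grad(y) = -1.8498, v = y - alpha*grad = 0.2181
  prox(v) = soft_thresh(0.2181, 0.1454) = 0.0727
f(x_2) = 2*0.0727^2 - 2*0.0727 + 1.49*|0.0727| = -0.0265


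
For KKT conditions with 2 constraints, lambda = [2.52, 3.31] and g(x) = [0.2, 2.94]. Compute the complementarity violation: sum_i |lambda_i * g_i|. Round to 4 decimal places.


KKT complementary slackness check:
lambda_1 * g_1 = 2.52 * 0.2 = 0.504
lambda_2 * g_2 = 3.31 * 2.94 = 9.7314
Total violation = 0.504 + 9.7314 = 10.2354


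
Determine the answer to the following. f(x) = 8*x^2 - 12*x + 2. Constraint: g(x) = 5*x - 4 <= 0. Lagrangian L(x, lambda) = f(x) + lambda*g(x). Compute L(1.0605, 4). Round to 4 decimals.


Step 1: Evaluate f(x).
f(1.0605) = 8*1.0605^2 - 12*1.0605 + 2 = -1.7287
Step 2: Evaluate g(x).
g(1.0605) = 5*1.0605 - 4 = 1.3025
Step 3: Compute Lagrangian.
L = -1.7287 + 4*1.3025 = 3.4813


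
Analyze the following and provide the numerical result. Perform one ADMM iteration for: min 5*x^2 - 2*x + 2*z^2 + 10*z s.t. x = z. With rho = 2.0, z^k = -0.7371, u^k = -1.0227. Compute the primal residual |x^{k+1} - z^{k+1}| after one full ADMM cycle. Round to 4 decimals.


ADMM iteration with rho = 2.0, z^k = -0.7371, u^k = -1.0227
Step 1: x-update.
Minimize 5*x^2 - 2*x + (2.0/2)*(x + 0.7371 - 1.0227)^2
FOC: (2*5 + 2.0)*x = 2 + 2.0*(-0.7371 + 1.0227)
x^{k+1} = 0.2143
Step 2: z-update.
Minimize 2*z^2 + 10*z + (2.0/2)*(0.2143 - z - 1.0227)^2
FOC: (2*2 + 2.0)*z = -10 + 2.0*(0.2143 - 1.0227)
z^{k+1} = -1.9361
Step 3: u-update.
u^{k+1} = -1.0227 + 0.2143 + 1.9361 = 1.1277
Step 4: Primal residual = |0.2143 + 1.9361| = 2.1504


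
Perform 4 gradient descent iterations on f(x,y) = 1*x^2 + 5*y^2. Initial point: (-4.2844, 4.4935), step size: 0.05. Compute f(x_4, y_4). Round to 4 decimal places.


Gradient descent on f(x,y) = 1*x^2 + 5*y^2.
Starting point: (-4.2844, 4.4935), alpha = 0.05
Step 1: grad_x = 2*1*-4.2844 = -8.5688, grad_y = 2*5*4.4935 = 44.935
  x_1 = -4.2844 - 0.05*-8.5688 = -3.856
  y_1 = 4.4935 - 0.05*44.935 = 2.2468
Step 2: grad_x = 2*1*-3.856 = -7.7119, grad_y = 2*5*2.2468 = 22.4675
  x_2 = -3.856 - 0.05*-7.7119 = -3.4704
  y_2 = 2.2468 - 0.05*22.4675 = 1.1234
Step 3: grad_x = 2*1*-3.4704 = -6.9407, grad_y = 2*5*1.1234 = 11.2338
  x_3 = -3.4704 - 0.05*-6.9407 = -3.1233
  y_3 = 1.1234 - 0.05*11.2338 = 0.5617
Step 4: grad_x = 2*1*-3.1233 = -6.2467, grad_y = 2*5*0.5617 = 5.6169
  x_4 = -3.1233 - 0.05*-6.2467 = -2.811
  y_4 = 0.5617 - 0.05*5.6169 = 0.2808
f(-2.811, 0.2808) = 1*(-2.811)^2 + 5*0.2808^2 = 8.2961


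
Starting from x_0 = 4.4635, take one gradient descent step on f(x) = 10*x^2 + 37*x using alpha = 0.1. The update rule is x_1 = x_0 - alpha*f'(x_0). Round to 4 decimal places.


We compute the gradient at x_0 and apply the update.
f'(x) = 20*x + 37
f'(4.4635) = 20*4.4635 + 37 = 126.27
x_1 = 4.4635 - 0.1*126.27 = -8.1635


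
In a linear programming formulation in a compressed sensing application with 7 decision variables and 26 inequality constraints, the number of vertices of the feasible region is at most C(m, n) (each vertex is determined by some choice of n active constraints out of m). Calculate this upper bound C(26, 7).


Each vertex corresponds to some choice of n active constraints out of m, so the number of vertices is at most C(m, n) = m! / (n!(m-n)!).
m = 26, n = 7
Numerator: 26 * 25 * 24 * 23 * 22 * 21 * 20
Denominator: 7! = 5040
C(26, 7) = 657800


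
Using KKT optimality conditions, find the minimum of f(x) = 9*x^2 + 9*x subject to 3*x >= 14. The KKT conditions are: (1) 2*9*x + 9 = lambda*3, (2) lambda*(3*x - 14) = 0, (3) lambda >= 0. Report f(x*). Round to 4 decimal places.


Step 1: Try lambda = 0 (constraint inactive).
x_unc = -9/(2*9) = -0.5
Check: 3*-0.5 = -1.5 < 14 -- violated!
Step 2: Constraint must be active: 3*x = 14
x* = 14/3 = 4.6667 (rounded; the exact value 14/3 is used below)
lambda = (2*9*(14/3) + 9)/3 = 31.0
Step 3: Compute optimal value.
f(x*) = 9*(14/3)^2 + 9*(14/3) = 238.0


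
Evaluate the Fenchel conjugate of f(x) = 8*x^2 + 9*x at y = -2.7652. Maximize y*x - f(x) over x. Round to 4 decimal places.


f*(y) = sup_x {y*x - a*x^2 - b*x} = sup_x {(y-b)*x - a*x^2}
FOC: (y - b) - 2a*x = 0 => x* = (y - b)/(2a)
x* = (-2.7652 - 9)/(2*8) = -0.7353
f*(-2.7652) = (y-b)^2/(4a) = (-2.7652 - 9)^2/(4*8)
= 138.4199/32 = 4.3256


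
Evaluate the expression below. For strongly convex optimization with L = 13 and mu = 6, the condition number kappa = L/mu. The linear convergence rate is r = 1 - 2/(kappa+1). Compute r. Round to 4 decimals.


Step 1: Compute the condition number.
kappa = L/mu = 13/6 = 2.1667
Step 2: Compute the convergence rate.
r = 1 - 2/(kappa + 1) = 1 - 2*mu/(L + mu) = (L - mu)/(L + mu) = 7/19 = 0.3684


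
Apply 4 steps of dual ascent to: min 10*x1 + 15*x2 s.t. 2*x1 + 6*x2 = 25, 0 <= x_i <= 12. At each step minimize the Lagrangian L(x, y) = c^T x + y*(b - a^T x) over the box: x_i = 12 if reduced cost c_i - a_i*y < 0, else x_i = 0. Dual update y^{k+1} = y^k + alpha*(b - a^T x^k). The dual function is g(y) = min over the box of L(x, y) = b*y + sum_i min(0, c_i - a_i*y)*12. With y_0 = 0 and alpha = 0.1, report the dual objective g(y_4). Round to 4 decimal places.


Dual ascent for LP: min 10*x1 + 15*x2, 2*x1 + 6*x2 = 25, 0 <= x_i <= 12
Step 1: y^k = 0.0, reduced costs: (10.0, 15.0)
  x^k = (0.0, 0.0), subgradient = b - a^T x = 25.0
  y^{k+1} = 0.0 + 0.1*25.0 = 2.5
Step 2: y^k = 2.5, reduced costs: (5.0, 0.0)
  x^k = (0.0, 0.0), subgradient = b - a^T x = 25.0
  y^{k+1} = 2.5 + 0.1*25.0 = 5.0
Step 3: y^k = 5.0, reduced costs: (0.0, -15.0)
  x^k = (0.0, 12.0), subgradient = b - a^T x = -47.0
  y^{k+1} = 5.0 + 0.1*-47.0 = 0.3
Step 4: y^k = 0.3, reduced costs: (9.4, 13.2)
  x^k = (0.0, 0.0), subgradient = b - a^T x = 25.0
  y^{k+1} = 0.3 + 0.1*25.0 = 2.8
Dual objective at y_4 = 2.8: reduced costs (4.4, -1.8), box minimizer x = (0.0, 12.0)
g(y_4) = b*y + (c1 - a1*y)*x1 + (c2 - a2*y)*x2 = 25*2.8 + 4.4*0.0 + (-1.8)*12.0 = 70.0 + 0.0 - 21.6 = 48.4


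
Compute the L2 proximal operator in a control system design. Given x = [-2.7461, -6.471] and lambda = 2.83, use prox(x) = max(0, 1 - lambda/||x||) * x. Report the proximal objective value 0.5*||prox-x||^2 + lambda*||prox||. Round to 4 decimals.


Step 1: Compute ||x||.
||x|| = 7.0296
Step 2: Compute scaling factor.
scale = max(0, 1 - 2.83/7.0296) = 0.5974
Step 3: prox(x) = [-1.6406, -3.8659]
||prox(x)|| = 4.1996
Step 4: Proximal objective.
0.5*||prox-x||^2 = 4.0045
lambda*||prox|| = 11.8849
Total = 15.8892


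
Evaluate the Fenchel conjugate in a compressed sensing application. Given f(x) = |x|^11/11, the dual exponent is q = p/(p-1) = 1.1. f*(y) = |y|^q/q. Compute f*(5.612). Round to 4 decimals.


The conjugate exponent q satisfies 1/p + 1/q = 1.
p = 11, so q = 11/(11 - 1) = 1.1
|y|^q = 5.612^1.1 = 6.6685
f*(5.612) = 6.6685 / 1.1 = 6.0623


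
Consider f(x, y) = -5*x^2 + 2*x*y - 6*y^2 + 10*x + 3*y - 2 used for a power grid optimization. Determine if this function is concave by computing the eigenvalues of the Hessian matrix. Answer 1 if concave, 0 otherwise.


The Hessian of f(x,y) = -5*x^2 + 2*x*y - 6*y^2 + 10*x + 3*y - 2 is:
H = [[-10, 2], [2, -12]]
Trace = -10 - 12 = -22
Determinant = -10*-12 - (2)^2 = 116
Discriminant = (-22)^2 - 4*116 = 20.0
Eigenvalues: lambda_1 = -13.2361, lambda_2 = -8.7639
The function is concave.

1


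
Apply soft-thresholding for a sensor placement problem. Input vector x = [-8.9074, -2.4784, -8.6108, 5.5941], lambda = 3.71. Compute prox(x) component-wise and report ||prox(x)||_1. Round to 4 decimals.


Soft-thresholding with lambda = 3.71:
prox(-8.9074) = sign(-8.9074)*max(|-8.9074| - 3.71, 0) = -5.1974
prox(-2.4784) = sign(-2.4784)*max(|-2.4784| - 3.71, 0) = 0.0
prox(-8.6108) = sign(-8.6108)*max(|-8.6108| - 3.71, 0) = -4.9008
prox(5.5941) = sign(5.5941)*max(|5.5941| - 3.71, 0) = 1.8841
prox(x) = [-5.1974, 0.0, -4.9008, 1.8841]
||prox(x)||_1 = 5.1974 + 0.0 + 4.9008 + 1.8841 = 11.9823


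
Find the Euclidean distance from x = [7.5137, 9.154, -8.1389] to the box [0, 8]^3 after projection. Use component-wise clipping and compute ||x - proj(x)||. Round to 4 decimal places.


Project each component onto [0, 8].
clip(7.5137) = 7.5137, clip(9.154) = 8.0, clip(-8.1389) = 0.0
Projection = [7.5137, 8.0, 0.0]
Squared diffs: [0.0, 1.3317, 66.2417]
Distance = sqrt(67.5734) = 8.2203


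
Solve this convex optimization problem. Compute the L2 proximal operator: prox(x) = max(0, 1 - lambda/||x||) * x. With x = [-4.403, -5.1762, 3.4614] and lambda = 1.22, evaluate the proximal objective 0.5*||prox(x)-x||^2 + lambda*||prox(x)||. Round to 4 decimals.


Step 1: Compute ||x||.
||x|| = 7.6263
Step 2: Compute scaling factor.
scale = max(0, 1 - 1.22/7.6263) = 0.84
Step 3: prox(x) = [-3.6986, -4.3482, 2.9077]
||prox(x)|| = 6.4063
Step 4: Proximal objective.
0.5*||prox-x||^2 = 0.7442
lambda*||prox|| = 7.8157
Total = 8.5599


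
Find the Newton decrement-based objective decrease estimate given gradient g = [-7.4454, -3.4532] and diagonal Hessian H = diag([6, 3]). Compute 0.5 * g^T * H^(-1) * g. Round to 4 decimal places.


Step 1: H is diagonal, so H^(-1) * g = [-1.2409, -1.1511].
Step 2: g^T H^(-1) g = sum_i g_i^2 / H_ii
  = (-7.4454)^2/6 + (-3.4532)^2/3
  = 9.239 + 3.9749 = 13.2139
Step 3: Objective decrease = 0.5 * g^T H^(-1) g = 6.6069


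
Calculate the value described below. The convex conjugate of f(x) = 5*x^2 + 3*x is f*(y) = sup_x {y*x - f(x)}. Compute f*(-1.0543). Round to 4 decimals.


f*(y) = sup_x {y*x - a*x^2 - b*x} = sup_x {(y-b)*x - a*x^2}
FOC: (y - b) - 2a*x = 0 => x* = (y - b)/(2a)
x* = (-1.0543 - 3)/(2*5) = -0.4054
f*(-1.0543) = (y-b)^2/(4a) = (-1.0543 - 3)^2/(4*5)
= 16.4373/20 = 0.8219


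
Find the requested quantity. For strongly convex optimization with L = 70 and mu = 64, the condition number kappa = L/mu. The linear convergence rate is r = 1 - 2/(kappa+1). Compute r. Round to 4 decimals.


Step 1: Compute the condition number.
kappa = L/mu = 70/64 = 1.0938
Step 2: Compute the convergence rate.
r = 1 - 2/(kappa + 1) = 1 - 2*mu/(L + mu) = (L - mu)/(L + mu) = 6/134 = 0.0448


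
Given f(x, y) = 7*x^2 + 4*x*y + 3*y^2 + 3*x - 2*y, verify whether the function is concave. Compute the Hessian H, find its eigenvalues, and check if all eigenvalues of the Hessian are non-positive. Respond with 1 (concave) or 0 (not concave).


The Hessian of f(x,y) = 7*x^2 + 4*x*y + 3*y^2 + 3*x - 2*y is:
H = [[14, 4], [4, 6]]
Trace = 14 + 6 = 20
Determinant = 14*6 - (4)^2 = 68
Discriminant = (20)^2 - 4*68 = 128.0
Eigenvalues: lambda_1 = 4.3431, lambda_2 = 15.6569
The function is not concave.

0


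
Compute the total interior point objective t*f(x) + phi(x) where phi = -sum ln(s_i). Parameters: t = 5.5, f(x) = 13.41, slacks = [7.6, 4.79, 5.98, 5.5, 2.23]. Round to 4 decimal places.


Step 1: Compute log-barrier.
ln values: [2.0281, 1.5665, 1.7884, 1.7047, 0.802]
phi = -(2.0281 + 1.5665 + 1.7884 + 1.7047 + 0.802) = -7.8898
Step 2: Compute augmented objective.
t*f(x) = 5.5*13.41 = 73.755
Total = 73.755 - 7.8898 = 65.8652


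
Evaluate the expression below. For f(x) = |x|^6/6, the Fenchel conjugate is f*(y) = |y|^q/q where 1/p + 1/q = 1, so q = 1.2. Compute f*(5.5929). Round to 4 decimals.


The conjugate exponent q satisfies 1/p + 1/q = 1.
p = 6, so q = 6/(6 - 1) = 1.2
|y|^q = 5.5929^1.2 = 7.8916
f*(5.5929) = 7.8916 / 1.2 = 6.5763


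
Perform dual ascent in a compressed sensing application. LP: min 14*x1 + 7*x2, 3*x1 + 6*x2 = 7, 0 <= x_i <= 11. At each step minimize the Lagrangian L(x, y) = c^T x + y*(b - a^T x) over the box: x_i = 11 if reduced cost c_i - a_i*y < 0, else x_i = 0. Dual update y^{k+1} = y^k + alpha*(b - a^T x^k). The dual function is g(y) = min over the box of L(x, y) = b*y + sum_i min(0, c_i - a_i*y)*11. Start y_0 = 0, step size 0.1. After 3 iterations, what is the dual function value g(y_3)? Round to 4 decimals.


Dual ascent for LP: min 14*x1 + 7*x2, 3*x1 + 6*x2 = 7, 0 <= x_i <= 11
Step 1: y^k = 0.0, reduced costs: (14.0, 7.0)
  x^k = (0.0, 0.0), subgradient = b - a^T x = 7.0
  y^{k+1} = 0.0 + 0.1*7.0 = 0.7
Step 2: y^k = 0.7, reduced costs: (11.9, 2.8)
  x^k = (0.0, 0.0), subgradient = b - a^T x = 7.0
  y^{k+1} = 0.7 + 0.1*7.0 = 1.4
Step 3: y^k = 1.4, reduced costs: (9.8, -1.4)
  x^k = (0.0, 11.0), subgradient = b - a^T x = -59.0
  y^{k+1} = 1.4 + 0.1*-59.0 = -4.5
Dual objective at y_3 = -4.5: reduced costs (27.5, 34.0), box minimizer x = (0.0, 0.0)
g(y_3) = b*y + (c1 - a1*y)*x1 + (c2 - a2*y)*x2 = 7*(-4.5) + 27.5*0.0 + 34.0*0.0 = -31.5 + 0.0 + 0.0 = -31.5
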